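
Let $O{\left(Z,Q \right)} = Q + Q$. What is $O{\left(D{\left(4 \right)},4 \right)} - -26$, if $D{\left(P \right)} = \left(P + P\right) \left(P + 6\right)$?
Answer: $34$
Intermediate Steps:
$D{\left(P \right)} = 2 P \left(6 + P\right)$
$O{\left(Z,Q \right)} = 2 Q$
$O{\left(D{\left(4 \right)},4 \right)} - -26 = 2 \cdot 4 - -26 = 8 + 26 = 34$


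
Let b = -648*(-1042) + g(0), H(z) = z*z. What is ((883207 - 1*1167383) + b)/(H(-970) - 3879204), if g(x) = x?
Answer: -6110/45911 ≈ -0.13308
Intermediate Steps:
H(z) = z²
b = 675216 (b = -648*(-1042) + 0 = 675216 + 0 = 675216)
((883207 - 1*1167383) + b)/(H(-970) - 3879204) = ((883207 - 1*1167383) + 675216)/((-970)² - 3879204) = ((883207 - 1167383) + 675216)/(940900 - 3879204) = (-284176 + 675216)/(-2938304) = 391040*(-1/2938304) = -6110/45911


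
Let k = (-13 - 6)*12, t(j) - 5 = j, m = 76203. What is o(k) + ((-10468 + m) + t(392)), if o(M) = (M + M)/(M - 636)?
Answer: 2380771/36 ≈ 66133.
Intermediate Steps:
t(j) = 5 + j
k = -228 (k = -19*12 = -228)
o(M) = 2*M/(-636 + M) (o(M) = (2*M)/(-636 + M) = 2*M/(-636 + M))
o(k) + ((-10468 + m) + t(392)) = 2*(-228)/(-636 - 228) + ((-10468 + 76203) + (5 + 392)) = 2*(-228)/(-864) + (65735 + 397) = 2*(-228)*(-1/864) + 66132 = 19/36 + 66132 = 2380771/36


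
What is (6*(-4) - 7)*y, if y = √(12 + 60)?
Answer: -186*√2 ≈ -263.04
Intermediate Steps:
y = 6*√2 (y = √72 = 6*√2 ≈ 8.4853)
(6*(-4) - 7)*y = (6*(-4) - 7)*(6*√2) = (-24 - 7)*(6*√2) = -186*√2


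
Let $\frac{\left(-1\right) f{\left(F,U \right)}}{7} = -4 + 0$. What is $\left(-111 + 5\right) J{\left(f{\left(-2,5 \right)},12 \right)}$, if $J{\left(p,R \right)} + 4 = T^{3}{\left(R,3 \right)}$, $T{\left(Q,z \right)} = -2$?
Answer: $1272$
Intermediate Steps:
$f{\left(F,U \right)} = 28$ ($f{\left(F,U \right)} = - 7 \left(-4 + 0\right) = \left(-7\right) \left(-4\right) = 28$)
$J{\left(p,R \right)} = -12$ ($J{\left(p,R \right)} = -4 + \left(-2\right)^{3} = -4 - 8 = -12$)
$\left(-111 + 5\right) J{\left(f{\left(-2,5 \right)},12 \right)} = \left(-111 + 5\right) \left(-12\right) = \left(-106\right) \left(-12\right) = 1272$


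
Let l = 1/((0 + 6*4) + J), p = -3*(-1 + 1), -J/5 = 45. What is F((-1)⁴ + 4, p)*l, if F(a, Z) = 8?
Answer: -8/201 ≈ -0.039801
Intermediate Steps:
J = -225 (J = -5*45 = -225)
p = 0 (p = -3*0 = 0)
l = -1/201 (l = 1/((0 + 6*4) - 225) = 1/((0 + 24) - 225) = 1/(24 - 225) = 1/(-201) = -1/201 ≈ -0.0049751)
F((-1)⁴ + 4, p)*l = 8*(-1/201) = -8/201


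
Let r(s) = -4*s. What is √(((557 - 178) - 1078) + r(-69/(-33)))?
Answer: I*√85591/11 ≈ 26.596*I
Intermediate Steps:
√(((557 - 178) - 1078) + r(-69/(-33))) = √(((557 - 178) - 1078) - (-276)/(-33)) = √((379 - 1078) - (-276)*(-1)/33) = √(-699 - 4*23/11) = √(-699 - 92/11) = √(-7781/11) = I*√85591/11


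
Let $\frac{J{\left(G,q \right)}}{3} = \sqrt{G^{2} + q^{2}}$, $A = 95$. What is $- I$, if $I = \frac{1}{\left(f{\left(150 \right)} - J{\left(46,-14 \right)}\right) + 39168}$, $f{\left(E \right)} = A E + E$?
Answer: $- \frac{744}{39854303} - \frac{17 \sqrt{2}}{478251636} \approx -1.8718 \cdot 10^{-5}$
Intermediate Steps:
$f{\left(E \right)} = 96 E$ ($f{\left(E \right)} = 95 E + E = 96 E$)
$J{\left(G,q \right)} = 3 \sqrt{G^{2} + q^{2}}$
$I = \frac{1}{53568 - 102 \sqrt{2}}$ ($I = \frac{1}{\left(96 \cdot 150 - 3 \sqrt{46^{2} + \left(-14\right)^{2}}\right) + 39168} = \frac{1}{\left(14400 - 3 \sqrt{2116 + 196}\right) + 39168} = \frac{1}{\left(14400 - 3 \sqrt{2312}\right) + 39168} = \frac{1}{\left(14400 - 3 \cdot 34 \sqrt{2}\right) + 39168} = \frac{1}{\left(14400 - 102 \sqrt{2}\right) + 39168} = \frac{1}{53568 - 102 \sqrt{2}} \approx 1.8718 \cdot 10^{-5}$)
$- I = - (\frac{744}{39854303} + \frac{17 \sqrt{2}}{478251636}) = - \frac{744}{39854303} - \frac{17 \sqrt{2}}{478251636}$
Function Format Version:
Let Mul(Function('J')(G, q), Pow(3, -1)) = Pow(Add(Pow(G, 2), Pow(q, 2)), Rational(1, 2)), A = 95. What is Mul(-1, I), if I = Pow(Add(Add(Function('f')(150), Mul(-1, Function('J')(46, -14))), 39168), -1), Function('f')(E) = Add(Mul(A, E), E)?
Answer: Add(Rational(-744, 39854303), Mul(Rational(-17, 478251636), Pow(2, Rational(1, 2)))) ≈ -1.8718e-5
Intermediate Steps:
Function('f')(E) = Mul(96, E) (Function('f')(E) = Add(Mul(95, E), E) = Mul(96, E))
Function('J')(G, q) = Mul(3, Pow(Add(Pow(G, 2), Pow(q, 2)), Rational(1, 2)))
I = Pow(Add(53568, Mul(-102, Pow(2, Rational(1, 2)))), -1) (I = Pow(Add(Add(Mul(96, 150), Mul(-1, Mul(3, Pow(Add(Pow(46, 2), Pow(-14, 2)), Rational(1, 2))))), 39168), -1) = Pow(Add(Add(14400, Mul(-1, Mul(3, Pow(Add(2116, 196), Rational(1, 2))))), 39168), -1) = Pow(Add(Add(14400, Mul(-1, Mul(3, Pow(2312, Rational(1, 2))))), 39168), -1) = Pow(Add(Add(14400, Mul(-1, Mul(3, Mul(34, Pow(2, Rational(1, 2)))))), 39168), -1) = Pow(Add(Add(14400, Mul(-1, Mul(102, Pow(2, Rational(1, 2))))), 39168), -1) = Pow(Add(Add(14400, Mul(-102, Pow(2, Rational(1, 2)))), 39168), -1) = Pow(Add(53568, Mul(-102, Pow(2, Rational(1, 2)))), -1) ≈ 1.8718e-5)
Mul(-1, I) = Mul(-1, Add(Rational(744, 39854303), Mul(Rational(17, 478251636), Pow(2, Rational(1, 2))))) = Add(Rational(-744, 39854303), Mul(Rational(-17, 478251636), Pow(2, Rational(1, 2))))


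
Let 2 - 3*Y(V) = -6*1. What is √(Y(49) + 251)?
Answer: √2283/3 ≈ 15.927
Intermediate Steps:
Y(V) = 8/3 (Y(V) = ⅔ - (-2) = ⅔ - ⅓*(-6) = ⅔ + 2 = 8/3)
√(Y(49) + 251) = √(8/3 + 251) = √(761/3) = √2283/3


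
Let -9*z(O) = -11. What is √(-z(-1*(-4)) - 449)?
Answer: 2*I*√1013/3 ≈ 21.218*I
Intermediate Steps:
z(O) = 11/9 (z(O) = -⅑*(-11) = 11/9)
√(-z(-1*(-4)) - 449) = √(-1*11/9 - 449) = √(-11/9 - 449) = √(-4052/9) = 2*I*√1013/3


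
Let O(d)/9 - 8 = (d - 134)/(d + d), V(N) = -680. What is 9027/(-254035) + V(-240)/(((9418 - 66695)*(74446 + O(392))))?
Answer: -15103801742545343/425048352475044815 ≈ -0.035534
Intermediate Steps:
O(d) = 72 + 9*(-134 + d)/(2*d) (O(d) = 72 + 9*((d - 134)/(d + d)) = 72 + 9*((-134 + d)/((2*d))) = 72 + 9*((-134 + d)*(1/(2*d))) = 72 + 9*((-134 + d)/(2*d)) = 72 + 9*(-134 + d)/(2*d))
9027/(-254035) + V(-240)/(((9418 - 66695)*(74446 + O(392)))) = 9027/(-254035) - 680*1/((9418 - 66695)*(74446 + (153/2 - 603/392))) = 9027*(-1/254035) - 680*(-1/(57277*(74446 + (153/2 - 603*1/392)))) = -9027/254035 - 680*(-1/(57277*(74446 + (153/2 - 603/392)))) = -9027/254035 - 680*(-1/(57277*(74446 + 29385/392))) = -9027/254035 - 680/((-57277*29212217/392)) = -9027/254035 - 680/(-1673188153109/392) = -9027/254035 - 680*(-392/1673188153109) = -9027/254035 + 266560/1673188153109 = -15103801742545343/425048352475044815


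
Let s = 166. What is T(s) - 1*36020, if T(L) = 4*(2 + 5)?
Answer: -35992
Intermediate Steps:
T(L) = 28 (T(L) = 4*7 = 28)
T(s) - 1*36020 = 28 - 1*36020 = 28 - 36020 = -35992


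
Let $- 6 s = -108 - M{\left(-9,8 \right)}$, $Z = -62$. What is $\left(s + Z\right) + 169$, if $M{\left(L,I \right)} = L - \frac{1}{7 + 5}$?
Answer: $\frac{8891}{72} \approx 123.49$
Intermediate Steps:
$M{\left(L,I \right)} = - \frac{1}{12} + L$ ($M{\left(L,I \right)} = L - \frac{1}{12} = - \frac{1}{12} + L$)
$s = \frac{1187}{72}$ ($s = - \frac{-108 - \left(- \frac{1}{12} - 9\right)}{6} = - \frac{-108 - - \frac{109}{12}}{6} = - \frac{-108 + \frac{109}{12}}{6} = \left(- \frac{1}{6}\right) \left(- \frac{1187}{12}\right) = \frac{1187}{72} \approx 16.486$)
$\left(s + Z\right) + 169 = \left(\frac{1187}{72} - 62\right) + 169 = - \frac{3277}{72} + 169 = \frac{8891}{72}$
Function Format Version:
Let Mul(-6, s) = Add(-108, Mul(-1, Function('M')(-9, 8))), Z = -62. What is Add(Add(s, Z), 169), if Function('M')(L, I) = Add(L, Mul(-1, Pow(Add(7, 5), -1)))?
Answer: Rational(8891, 72) ≈ 123.49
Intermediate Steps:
Function('M')(L, I) = Add(Rational(-1, 12), L) (Function('M')(L, I) = Add(L, Mul(-1, Pow(12, -1))) = Add(L, Mul(-1, Rational(1, 12))) = Add(L, Rational(-1, 12)) = Add(Rational(-1, 12), L))
s = Rational(1187, 72) (s = Mul(Rational(-1, 6), Add(-108, Mul(-1, Add(Rational(-1, 12), -9)))) = Mul(Rational(-1, 6), Add(-108, Mul(-1, Rational(-109, 12)))) = Mul(Rational(-1, 6), Add(-108, Rational(109, 12))) = Mul(Rational(-1, 6), Rational(-1187, 12)) = Rational(1187, 72) ≈ 16.486)
Add(Add(s, Z), 169) = Add(Add(Rational(1187, 72), -62), 169) = Add(Rational(-3277, 72), 169) = Rational(8891, 72)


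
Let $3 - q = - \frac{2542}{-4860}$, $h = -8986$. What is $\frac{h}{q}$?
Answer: $- \frac{21835980}{6019} \approx -3627.8$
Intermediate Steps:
$q = \frac{6019}{2430}$ ($q = 3 - - \frac{2542}{-4860} = 3 - \left(-2542\right) \left(- \frac{1}{4860}\right) = 3 - \frac{1271}{2430} = \frac{6019}{2430} \approx 2.477$)
$\frac{h}{q} = - \frac{8986}{\frac{6019}{2430}} = \left(-8986\right) \frac{2430}{6019} = - \frac{21835980}{6019}$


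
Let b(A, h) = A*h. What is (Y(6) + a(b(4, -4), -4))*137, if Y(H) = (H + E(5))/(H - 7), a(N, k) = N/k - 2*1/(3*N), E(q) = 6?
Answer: -26167/24 ≈ -1090.3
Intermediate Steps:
a(N, k) = -2/(3*N) + N/k (a(N, k) = N/k - 2/(3*N) = -2/(3*N) + N/k)
Y(H) = (6 + H)/(-7 + H) (Y(H) = (H + 6)/(H - 7) = (6 + H)/(-7 + H))
(Y(6) + a(b(4, -4), -4))*137 = ((6 + 6)/(-7 + 6) + (-2/(3*(4*(-4))) + (4*(-4))/(-4)))*137 = (12/(-1) + (-2/3/(-16) - 16*(-1/4)))*137 = (-1*12 + (-2/3*(-1/16) + 4))*137 = (-12 + (1/24 + 4))*137 = (-12 + 97/24)*137 = -191/24*137 = -26167/24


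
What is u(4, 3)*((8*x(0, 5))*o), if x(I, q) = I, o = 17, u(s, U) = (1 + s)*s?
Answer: 0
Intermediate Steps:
u(s, U) = s*(1 + s)
u(4, 3)*((8*x(0, 5))*o) = (4*(1 + 4))*((8*0)*17) = (4*5)*(0*17) = 20*0 = 0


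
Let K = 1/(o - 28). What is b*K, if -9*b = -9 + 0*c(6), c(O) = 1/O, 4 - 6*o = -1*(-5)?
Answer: -6/169 ≈ -0.035503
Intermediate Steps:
o = -1/6 (o = 2/3 - (-1)*(-5)/6 = 2/3 - 1/6*5 = 2/3 - 5/6 = -1/6 ≈ -0.16667)
K = -6/169 (K = 1/(-1/6 - 28) = 1/(-169/6) = -6/169 ≈ -0.035503)
b = 1 (b = -(-9 + 0/6)/9 = -(-9 + 0*(1/6))/9 = -(-9 + 0)/9 = -1/9*(-9) = 1)
b*K = 1*(-6/169) = -6/169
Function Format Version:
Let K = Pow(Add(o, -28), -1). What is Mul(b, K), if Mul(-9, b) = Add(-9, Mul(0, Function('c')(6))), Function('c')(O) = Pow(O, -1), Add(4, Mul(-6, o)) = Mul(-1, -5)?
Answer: Rational(-6, 169) ≈ -0.035503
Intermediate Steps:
o = Rational(-1, 6) (o = Add(Rational(2, 3), Mul(Rational(-1, 6), Mul(-1, -5))) = Add(Rational(2, 3), Mul(Rational(-1, 6), 5)) = Add(Rational(2, 3), Rational(-5, 6)) = Rational(-1, 6) ≈ -0.16667)
K = Rational(-6, 169) (K = Pow(Add(Rational(-1, 6), -28), -1) = Pow(Rational(-169, 6), -1) = Rational(-6, 169) ≈ -0.035503)
b = 1 (b = Mul(Rational(-1, 9), Add(-9, Mul(0, Pow(6, -1)))) = Mul(Rational(-1, 9), Add(-9, Mul(0, Rational(1, 6)))) = Mul(Rational(-1, 9), Add(-9, 0)) = Mul(Rational(-1, 9), -9) = 1)
Mul(b, K) = Mul(1, Rational(-6, 169)) = Rational(-6, 169)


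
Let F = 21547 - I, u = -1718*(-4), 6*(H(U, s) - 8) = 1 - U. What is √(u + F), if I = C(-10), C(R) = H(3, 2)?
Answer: √255702/3 ≈ 168.56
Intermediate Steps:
H(U, s) = 49/6 - U/6 (H(U, s) = 8 + (1 - U)/6 = 8 + (⅙ - U/6) = 49/6 - U/6)
C(R) = 23/3 (C(R) = 49/6 - ⅙*3 = 49/6 - ½ = 23/3)
I = 23/3 ≈ 7.6667
u = 6872
F = 64618/3 (F = 21547 - 1*23/3 = 21547 - 23/3 = 64618/3 ≈ 21539.)
√(u + F) = √(6872 + 64618/3) = √(85234/3) = √255702/3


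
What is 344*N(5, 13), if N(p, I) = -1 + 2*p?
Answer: 3096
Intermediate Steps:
344*N(5, 13) = 344*(-1 + 2*5) = 344*(-1 + 10) = 344*9 = 3096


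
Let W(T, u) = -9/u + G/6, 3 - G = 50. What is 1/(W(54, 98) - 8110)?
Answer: -147/1193335 ≈ -0.00012318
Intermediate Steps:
G = -47 (G = 3 - 1*50 = 3 - 50 = -47)
W(T, u) = -47/6 - 9/u (W(T, u) = -9/u - 47/6 = -47/6 - 9/u)
1/(W(54, 98) - 8110) = 1/((-47/6 - 9/98) - 8110) = 1/(-1165/147 - 8110) = 1/(-1193335/147) = -147/1193335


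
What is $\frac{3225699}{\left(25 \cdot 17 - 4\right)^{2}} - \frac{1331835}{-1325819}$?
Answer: $\frac{4512748789716}{234989485379} \approx 19.204$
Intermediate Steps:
$\frac{3225699}{\left(25 \cdot 17 - 4\right)^{2}} - \frac{1331835}{-1325819} = \frac{3225699}{\left(425 - 4\right)^{2}} - - \frac{1331835}{1325819} = \frac{3225699}{421^{2}} + \frac{1331835}{1325819} = \frac{3225699}{177241} + \frac{1331835}{1325819} = \frac{4512748789716}{234989485379}$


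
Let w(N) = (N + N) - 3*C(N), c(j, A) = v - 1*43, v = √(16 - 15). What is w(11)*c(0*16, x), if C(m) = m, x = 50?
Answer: 462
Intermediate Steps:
v = 1 (v = √1 = 1)
c(j, A) = -42 (c(j, A) = 1 - 1*43 = 1 - 43 = -42)
w(N) = -N (w(N) = (N + N) - 3*N = 2*N - 3*N = -N)
w(11)*c(0*16, x) = -1*11*(-42) = -11*(-42) = 462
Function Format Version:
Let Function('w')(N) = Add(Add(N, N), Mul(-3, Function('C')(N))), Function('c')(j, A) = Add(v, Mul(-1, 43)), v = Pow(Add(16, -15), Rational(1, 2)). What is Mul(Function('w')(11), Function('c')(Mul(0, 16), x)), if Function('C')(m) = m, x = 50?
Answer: 462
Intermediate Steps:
v = 1 (v = Pow(1, Rational(1, 2)) = 1)
Function('c')(j, A) = -42 (Function('c')(j, A) = Add(1, Mul(-1, 43)) = Add(1, -43) = -42)
Function('w')(N) = Mul(-1, N) (Function('w')(N) = Add(Add(N, N), Mul(-3, N)) = Add(Mul(2, N), Mul(-3, N)) = Mul(-1, N))
Mul(Function('w')(11), Function('c')(Mul(0, 16), x)) = Mul(Mul(-1, 11), -42) = Mul(-11, -42) = 462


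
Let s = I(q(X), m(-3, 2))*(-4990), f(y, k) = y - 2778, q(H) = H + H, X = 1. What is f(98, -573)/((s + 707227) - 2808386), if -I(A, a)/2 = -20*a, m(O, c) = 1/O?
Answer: 8040/6103877 ≈ 0.0013172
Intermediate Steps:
q(H) = 2*H
I(A, a) = 40*a (I(A, a) = -(-40)*a = 40*a)
f(y, k) = -2778 + y
s = 199600/3 (s = (40/(-3))*(-4990) = (40*(-⅓))*(-4990) = -40/3*(-4990) = 199600/3 ≈ 66533.)
f(98, -573)/((s + 707227) - 2808386) = (-2778 + 98)/((199600/3 + 707227) - 2808386) = -2680/(2321281/3 - 2808386) = -2680/(-6103877/3) = -2680*(-3/6103877) = 8040/6103877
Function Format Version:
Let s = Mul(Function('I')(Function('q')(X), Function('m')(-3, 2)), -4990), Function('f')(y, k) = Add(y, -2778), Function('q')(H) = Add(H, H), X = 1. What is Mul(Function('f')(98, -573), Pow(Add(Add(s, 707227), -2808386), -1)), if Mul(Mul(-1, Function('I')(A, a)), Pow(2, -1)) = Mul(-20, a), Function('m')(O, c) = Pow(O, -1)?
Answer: Rational(8040, 6103877) ≈ 0.0013172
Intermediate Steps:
Function('q')(H) = Mul(2, H)
Function('I')(A, a) = Mul(40, a) (Function('I')(A, a) = Mul(-2, Mul(-20, a)) = Mul(40, a))
Function('f')(y, k) = Add(-2778, y)
s = Rational(199600, 3) (s = Mul(Mul(40, Pow(-3, -1)), -4990) = Mul(Mul(40, Rational(-1, 3)), -4990) = Mul(Rational(-40, 3), -4990) = Rational(199600, 3) ≈ 66533.)
Mul(Function('f')(98, -573), Pow(Add(Add(s, 707227), -2808386), -1)) = Mul(Add(-2778, 98), Pow(Add(Add(Rational(199600, 3), 707227), -2808386), -1)) = Mul(-2680, Pow(Add(Rational(2321281, 3), -2808386), -1)) = Mul(-2680, Pow(Rational(-6103877, 3), -1)) = Mul(-2680, Rational(-3, 6103877)) = Rational(8040, 6103877)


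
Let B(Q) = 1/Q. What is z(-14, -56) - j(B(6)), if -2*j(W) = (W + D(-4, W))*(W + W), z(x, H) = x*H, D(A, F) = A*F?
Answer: 9407/12 ≈ 783.92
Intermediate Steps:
B(Q) = 1/Q
z(x, H) = H*x
j(W) = 3*W**2 (j(W) = -(W - 4*W)*(W + W)/2 = -(-3*W)*2*W/2 = -(-3)*W**2 = 3*W**2)
z(-14, -56) - j(B(6)) = -56*(-14) - 3*(1/6)**2 = 784 - 3*(1/6)**2 = 784 - 3/36 = 784 - 1*1/12 = 784 - 1/12 = 9407/12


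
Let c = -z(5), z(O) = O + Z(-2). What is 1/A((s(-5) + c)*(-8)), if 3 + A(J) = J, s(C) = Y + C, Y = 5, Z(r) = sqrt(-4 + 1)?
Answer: 37/1561 - 8*I*sqrt(3)/1561 ≈ 0.023703 - 0.0088766*I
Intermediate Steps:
Z(r) = I*sqrt(3) (Z(r) = sqrt(-3) = I*sqrt(3))
z(O) = O + I*sqrt(3)
s(C) = 5 + C
c = -5 - I*sqrt(3) (c = -(5 + I*sqrt(3)) = -5 - I*sqrt(3) ≈ -5.0 - 1.732*I)
A(J) = -3 + J
1/A((s(-5) + c)*(-8)) = 1/(-3 + ((5 - 5) + (-5 - I*sqrt(3)))*(-8)) = 1/(-3 + (0 + (-5 - I*sqrt(3)))*(-8)) = 1/(-3 + (-5 - I*sqrt(3))*(-8)) = 1/(-3 + (40 + 8*I*sqrt(3))) = 1/(37 + 8*I*sqrt(3))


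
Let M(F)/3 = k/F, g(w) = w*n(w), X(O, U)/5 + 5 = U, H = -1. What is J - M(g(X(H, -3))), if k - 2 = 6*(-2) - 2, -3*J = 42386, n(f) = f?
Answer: -16954373/1200 ≈ -14129.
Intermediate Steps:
J = -42386/3 (J = -1/3*42386 = -42386/3 ≈ -14129.)
X(O, U) = -25 + 5*U
k = -12 (k = 2 + (6*(-2) - 2) = 2 + (-12 - 2) = 2 - 14 = -12)
g(w) = w**2 (g(w) = w*w = w**2)
M(F) = -36/F (M(F) = 3*(-12/F) = -36/F)
J - M(g(X(H, -3))) = -42386/3 - (-36)/((-25 + 5*(-3))**2) = -42386/3 - (-36)/((-25 - 15)**2) = -42386/3 - (-36)/((-40)**2) = -42386/3 - (-36)/1600 = -42386/3 - 1*(-9/400) = -42386/3 + 9/400 = -16954373/1200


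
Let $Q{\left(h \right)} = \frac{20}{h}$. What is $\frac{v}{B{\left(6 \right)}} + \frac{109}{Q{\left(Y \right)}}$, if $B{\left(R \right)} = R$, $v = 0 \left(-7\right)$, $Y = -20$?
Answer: $-109$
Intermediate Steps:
$v = 0$
$\frac{v}{B{\left(6 \right)}} + \frac{109}{Q{\left(Y \right)}} = \frac{0}{6} + \frac{109}{20 \frac{1}{-20}} = 0 \cdot \frac{1}{6} + \frac{109}{20 \left(- \frac{1}{20}\right)} = 0 + \frac{109}{-1} = 0 + 109 \left(-1\right) = 0 - 109 = -109$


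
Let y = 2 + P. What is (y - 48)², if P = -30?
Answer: 5776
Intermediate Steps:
y = -28 (y = 2 - 30 = -28)
(y - 48)² = (-28 - 48)² = (-76)² = 5776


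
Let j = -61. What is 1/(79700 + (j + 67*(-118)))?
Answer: 1/71733 ≈ 1.3941e-5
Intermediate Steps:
1/(79700 + (j + 67*(-118))) = 1/(79700 + (-61 + 67*(-118))) = 1/(79700 + (-61 - 7906)) = 1/(79700 - 7967) = 1/71733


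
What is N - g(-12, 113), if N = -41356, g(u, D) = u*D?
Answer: -40000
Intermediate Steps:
g(u, D) = D*u
N - g(-12, 113) = -41356 - 113*(-12) = -41356 - 1*(-1356) = -41356 + 1356 = -40000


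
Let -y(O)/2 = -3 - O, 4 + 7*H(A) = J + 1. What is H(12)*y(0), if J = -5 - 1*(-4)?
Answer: -24/7 ≈ -3.4286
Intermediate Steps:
J = -1 (J = -5 + 4 = -1)
H(A) = -4/7 (H(A) = -4/7 + (-1 + 1)/7 = -4/7 + (⅐)*0 = -4/7 + 0 = -4/7)
y(O) = 6 + 2*O (y(O) = -2*(-3 - O) = 6 + 2*O)
H(12)*y(0) = -4*(6 + 2*0)/7 = -4*(6 + 0)/7 = -4/7*6 = -24/7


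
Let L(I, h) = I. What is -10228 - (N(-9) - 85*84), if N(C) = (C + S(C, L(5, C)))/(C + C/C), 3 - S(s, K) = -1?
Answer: -24709/8 ≈ -3088.6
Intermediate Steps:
S(s, K) = 4 (S(s, K) = 3 - 1*(-1) = 3 + 1 = 4)
N(C) = (4 + C)/(1 + C) (N(C) = (C + 4)/(C + C/C) = (4 + C)/(C + 1) = (4 + C)/(1 + C))
-10228 - (N(-9) - 85*84) = -10228 - ((4 - 9)/(1 - 9) - 85*84) = -10228 - (-5/(-8) - 7140) = -10228 - (-⅛*(-5) - 7140) = -10228 - (5/8 - 7140) = -10228 - 1*(-57115/8) = -10228 + 57115/8 = -24709/8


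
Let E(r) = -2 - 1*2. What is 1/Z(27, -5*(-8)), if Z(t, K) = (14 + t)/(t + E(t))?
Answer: 23/41 ≈ 0.56098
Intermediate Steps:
E(r) = -4 (E(r) = -2 - 2 = -4)
Z(t, K) = (14 + t)/(-4 + t) (Z(t, K) = (14 + t)/(t - 4) = (14 + t)/(-4 + t))
1/Z(27, -5*(-8)) = 1/((14 + 27)/(-4 + 27)) = 1/(41/23) = 23/41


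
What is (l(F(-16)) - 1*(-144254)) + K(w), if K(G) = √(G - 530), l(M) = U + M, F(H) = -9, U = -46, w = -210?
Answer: 144199 + 2*I*√185 ≈ 1.442e+5 + 27.203*I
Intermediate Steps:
l(M) = -46 + M
K(G) = √(-530 + G)
(l(F(-16)) - 1*(-144254)) + K(w) = ((-46 - 9) - 1*(-144254)) + √(-530 - 210) = (-55 + 144254) + √(-740) = 144199 + 2*I*√185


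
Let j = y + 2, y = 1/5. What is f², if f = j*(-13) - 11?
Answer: 39204/25 ≈ 1568.2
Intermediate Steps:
y = ⅕ ≈ 0.20000
j = 11/5 (j = ⅕ + 2 = 11/5 ≈ 2.2000)
f = -198/5 (f = (11/5)*(-13) - 11 = -143/5 - 11 = -198/5 ≈ -39.600)
f² = (-198/5)² = 39204/25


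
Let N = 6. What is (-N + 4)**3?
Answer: -8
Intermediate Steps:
(-N + 4)**3 = (-1*6 + 4)**3 = (-6 + 4)**3 = (-2)**3 = -8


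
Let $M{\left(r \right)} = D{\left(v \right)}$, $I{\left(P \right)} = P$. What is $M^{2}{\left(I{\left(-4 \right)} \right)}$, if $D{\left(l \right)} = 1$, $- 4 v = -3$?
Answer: $1$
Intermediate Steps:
$v = \frac{3}{4}$ ($v = \left(- \frac{1}{4}\right) \left(-3\right) = \frac{3}{4} \approx 0.75$)
$M{\left(r \right)} = 1$
$M^{2}{\left(I{\left(-4 \right)} \right)} = 1^{2} = 1$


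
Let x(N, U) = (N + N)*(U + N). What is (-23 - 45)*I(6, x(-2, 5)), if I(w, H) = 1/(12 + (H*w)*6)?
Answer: 17/105 ≈ 0.16190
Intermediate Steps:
x(N, U) = 2*N*(N + U) (x(N, U) = (2*N)*(N + U) = 2*N*(N + U))
I(w, H) = 1/(12 + 6*H*w)
(-23 - 45)*I(6, x(-2, 5)) = (-23 - 45)*(1/(6*(2 + (2*(-2)*(-2 + 5))*6))) = -34/(3*(2 + (2*(-2)*3)*6)) = -34/(3*(2 - 12*6)) = -34/(3*(2 - 72)) = -34/(3*(-70)) = -34*(-1)/(3*70) = -68*(-1/420) = 17/105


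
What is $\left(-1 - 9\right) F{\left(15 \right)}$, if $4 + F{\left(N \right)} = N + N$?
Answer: $-260$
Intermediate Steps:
$F{\left(N \right)} = -4 + 2 N$ ($F{\left(N \right)} = -4 + \left(N + N\right) = -4 + 2 N$)
$\left(-1 - 9\right) F{\left(15 \right)} = \left(-1 - 9\right) \left(-4 + 2 \cdot 15\right) = - 10 \left(-4 + 30\right) = \left(-10\right) 26 = -260$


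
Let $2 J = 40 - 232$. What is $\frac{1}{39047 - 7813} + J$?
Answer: $- \frac{2998463}{31234} \approx -96.0$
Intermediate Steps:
$J = -96$ ($J = \frac{40 - 232}{2} = \frac{1}{2} \left(-192\right) = -96$)
$\frac{1}{39047 - 7813} + J = \frac{1}{39047 - 7813} - 96 = \frac{1}{31234} - 96 = - \frac{2998463}{31234}$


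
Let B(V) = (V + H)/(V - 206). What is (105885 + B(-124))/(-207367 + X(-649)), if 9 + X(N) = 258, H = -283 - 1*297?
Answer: -1588307/3106770 ≈ -0.51124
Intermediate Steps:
H = -580 (H = -283 - 297 = -580)
X(N) = 249 (X(N) = -9 + 258 = 249)
B(V) = (-580 + V)/(-206 + V) (B(V) = (V - 580)/(V - 206) = (-580 + V)/(-206 + V))
(105885 + B(-124))/(-207367 + X(-649)) = (105885 + (-580 - 124)/(-206 - 124))/(-207367 + 249) = (105885 - 704/(-330))/(-207118) = (105885 - 1/330*(-704))*(-1/207118) = (105885 + 32/15)*(-1/207118) = (1588307/15)*(-1/207118) = -1588307/3106770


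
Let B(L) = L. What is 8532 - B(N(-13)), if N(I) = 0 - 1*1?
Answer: 8533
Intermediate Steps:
N(I) = -1 (N(I) = 0 - 1 = -1)
8532 - B(N(-13)) = 8532 - 1*(-1) = 8532 + 1 = 8533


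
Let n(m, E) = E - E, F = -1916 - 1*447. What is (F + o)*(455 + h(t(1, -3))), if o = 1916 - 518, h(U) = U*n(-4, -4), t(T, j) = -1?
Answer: -439075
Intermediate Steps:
F = -2363 (F = -1916 - 447 = -2363)
n(m, E) = 0
h(U) = 0 (h(U) = U*0 = 0)
o = 1398
(F + o)*(455 + h(t(1, -3))) = (-2363 + 1398)*(455 + 0) = -965*455 = -439075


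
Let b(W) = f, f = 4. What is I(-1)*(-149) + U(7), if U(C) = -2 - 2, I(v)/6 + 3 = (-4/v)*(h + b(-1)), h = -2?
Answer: -4474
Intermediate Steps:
b(W) = 4
I(v) = -18 - 48/v (I(v) = -18 + 6*((-4/v)*(-2 + 4)) = -18 + 6*(-4/v*2) = -18 + 6*(-8/v) = -18 - 48/v)
U(C) = -4
I(-1)*(-149) + U(7) = (-18 - 48/(-1))*(-149) - 4 = (-18 - 48*(-1))*(-149) - 4 = (-18 + 48)*(-149) - 4 = 30*(-149) - 4 = -4470 - 4 = -4474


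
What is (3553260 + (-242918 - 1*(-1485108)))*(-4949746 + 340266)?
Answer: -22104530866000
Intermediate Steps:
(3553260 + (-242918 - 1*(-1485108)))*(-4949746 + 340266) = (3553260 + (-242918 + 1485108))*(-4609480) = (3553260 + 1242190)*(-4609480) = 4795450*(-4609480) = -22104530866000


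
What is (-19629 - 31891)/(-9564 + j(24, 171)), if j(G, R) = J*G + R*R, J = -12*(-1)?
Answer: -10304/3993 ≈ -2.5805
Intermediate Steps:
J = 12
j(G, R) = R**2 + 12*G (j(G, R) = 12*G + R*R = 12*G + R**2 = R**2 + 12*G)
(-19629 - 31891)/(-9564 + j(24, 171)) = (-19629 - 31891)/(-9564 + (171**2 + 12*24)) = -51520/(-9564 + (29241 + 288)) = -51520/(-9564 + 29529) = -51520/19965 = -51520*1/19965 = -10304/3993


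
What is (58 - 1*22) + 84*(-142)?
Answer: -11892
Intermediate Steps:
(58 - 1*22) + 84*(-142) = (58 - 22) - 11928 = 36 - 11928 = -11892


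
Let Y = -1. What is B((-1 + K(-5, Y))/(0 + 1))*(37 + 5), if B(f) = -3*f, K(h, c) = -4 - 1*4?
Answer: 1134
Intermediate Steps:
K(h, c) = -8 (K(h, c) = -4 - 4 = -8)
B((-1 + K(-5, Y))/(0 + 1))*(37 + 5) = (-3*(-1 - 8)/(0 + 1))*(37 + 5) = -(-27)/1*42 = -(-27)*42 = -3*(-9)*42 = 27*42 = 1134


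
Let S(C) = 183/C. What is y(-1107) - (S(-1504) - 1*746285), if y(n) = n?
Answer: 1120747895/1504 ≈ 7.4518e+5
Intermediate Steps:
y(-1107) - (S(-1504) - 1*746285) = -1107 - (183/(-1504) - 1*746285) = -1107 - (183*(-1/1504) - 746285) = -1107 - (-183/1504 - 746285) = -1107 - 1*(-1122412823/1504) = -1107 + 1122412823/1504 = 1120747895/1504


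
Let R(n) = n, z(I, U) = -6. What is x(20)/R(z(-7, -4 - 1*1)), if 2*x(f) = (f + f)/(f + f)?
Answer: -1/12 ≈ -0.083333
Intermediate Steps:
x(f) = 1/2 (x(f) = ((f + f)/(f + f))/2 = ((2*f)/((2*f)))/2 = ((2*f)*(1/(2*f)))/2 = (1/2)*1 = 1/2)
x(20)/R(z(-7, -4 - 1*1)) = (1/2)/(-6) = (1/2)*(-1/6) = -1/12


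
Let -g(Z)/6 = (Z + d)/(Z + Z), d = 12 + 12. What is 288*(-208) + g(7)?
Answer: -419421/7 ≈ -59917.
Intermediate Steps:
d = 24
g(Z) = -3*(24 + Z)/Z (g(Z) = -6*(Z + 24)/(Z + Z) = -6*(24 + Z)/(2*Z) = -6*(24 + Z)*1/(2*Z) = -3*(24 + Z)/Z)
288*(-208) + g(7) = 288*(-208) + (-3 - 72/7) = -59904 + (-3 - 72*⅐) = -59904 + (-3 - 72/7) = -59904 - 93/7 = -419421/7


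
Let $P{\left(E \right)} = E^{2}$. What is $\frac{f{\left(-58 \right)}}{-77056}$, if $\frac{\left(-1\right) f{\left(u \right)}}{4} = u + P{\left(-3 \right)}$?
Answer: $- \frac{7}{2752} \approx -0.0025436$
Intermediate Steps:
$f{\left(u \right)} = -36 - 4 u$ ($f{\left(u \right)} = - 4 \left(u + \left(-3\right)^{2}\right) = - 4 \left(u + 9\right) = - 4 \left(9 + u\right) = -36 - 4 u$)
$\frac{f{\left(-58 \right)}}{-77056} = \frac{-36 - -232}{-77056} = \left(-36 + 232\right) \left(- \frac{1}{77056}\right) = 196 \left(- \frac{1}{77056}\right) = - \frac{7}{2752}$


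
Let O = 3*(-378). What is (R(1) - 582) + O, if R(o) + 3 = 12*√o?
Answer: -1707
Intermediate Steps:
R(o) = -3 + 12*√o
O = -1134
(R(1) - 582) + O = ((-3 + 12*√1) - 582) - 1134 = ((-3 + 12*1) - 582) - 1134 = ((-3 + 12) - 582) - 1134 = (9 - 582) - 1134 = -573 - 1134 = -1707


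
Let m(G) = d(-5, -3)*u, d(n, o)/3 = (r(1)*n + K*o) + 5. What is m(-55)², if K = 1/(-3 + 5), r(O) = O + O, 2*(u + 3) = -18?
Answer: 54756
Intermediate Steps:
u = -12 (u = -3 + (½)*(-18) = -3 - 9 = -12)
r(O) = 2*O
K = ½ (K = 1/2 = ½ ≈ 0.50000)
d(n, o) = 15 + 6*n + 3*o/2 (d(n, o) = 3*(((2*1)*n + o/2) + 5) = 3*((2*n + o/2) + 5) = 3*((o/2 + 2*n) + 5) = 3*(5 + o/2 + 2*n) = 15 + 6*n + 3*o/2)
m(G) = 234 (m(G) = (15 + 6*(-5) + (3/2)*(-3))*(-12) = (15 - 30 - 9/2)*(-12) = -39/2*(-12) = 234)
m(-55)² = 234² = 54756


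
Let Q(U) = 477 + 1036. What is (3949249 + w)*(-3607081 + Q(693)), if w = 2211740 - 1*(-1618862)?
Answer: -28050781810368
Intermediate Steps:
Q(U) = 1513
w = 3830602 (w = 2211740 + 1618862 = 3830602)
(3949249 + w)*(-3607081 + Q(693)) = (3949249 + 3830602)*(-3607081 + 1513) = 7779851*(-3605568) = -28050781810368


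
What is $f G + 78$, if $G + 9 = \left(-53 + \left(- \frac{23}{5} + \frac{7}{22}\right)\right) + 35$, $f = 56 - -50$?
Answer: $- \frac{178083}{55} \approx -3237.9$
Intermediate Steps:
$f = 106$ ($f = 56 + 50 = 106$)
$G = - \frac{3441}{110}$ ($G = -9 + \left(\left(-53 + \left(- \frac{23}{5} + \frac{7}{22}\right)\right) + 35\right) = -9 + \left(\left(-53 - \frac{471}{110}\right) + 35\right) = -9 + \left(- \frac{6301}{110} + 35\right) = -9 - \frac{2451}{110} = - \frac{3441}{110} \approx -31.282$)
$f G + 78 = 106 \left(- \frac{3441}{110}\right) + 78 = - \frac{182373}{55} + 78 = - \frac{178083}{55}$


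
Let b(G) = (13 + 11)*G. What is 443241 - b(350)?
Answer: 434841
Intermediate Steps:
b(G) = 24*G
443241 - b(350) = 443241 - 24*350 = 443241 - 1*8400 = 443241 - 8400 = 434841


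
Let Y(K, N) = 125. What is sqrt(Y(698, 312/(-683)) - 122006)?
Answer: I*sqrt(121881) ≈ 349.11*I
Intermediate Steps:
sqrt(Y(698, 312/(-683)) - 122006) = sqrt(125 - 122006) = sqrt(-121881) = I*sqrt(121881)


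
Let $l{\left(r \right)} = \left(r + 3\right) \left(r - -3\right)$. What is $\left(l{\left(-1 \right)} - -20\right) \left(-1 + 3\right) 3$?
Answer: $144$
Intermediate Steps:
$l{\left(r \right)} = \left(3 + r\right)^{2}$ ($l{\left(r \right)} = \left(3 + r\right) \left(r + 3\right) = \left(3 + r\right) \left(3 + r\right) = \left(3 + r\right)^{2}$)
$\left(l{\left(-1 \right)} - -20\right) \left(-1 + 3\right) 3 = \left(\left(3 - 1\right)^{2} - -20\right) \left(-1 + 3\right) 3 = \left(2^{2} + 20\right) 2 \cdot 3 = \left(4 + 20\right) 6 = 24 \cdot 6 = 144$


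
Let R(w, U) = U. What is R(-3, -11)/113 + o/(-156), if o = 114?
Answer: -2433/2938 ≈ -0.82811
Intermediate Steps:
R(-3, -11)/113 + o/(-156) = -11/113 + 114/(-156) = -11*1/113 + 114*(-1/156) = -11/113 - 19/26 = -2433/2938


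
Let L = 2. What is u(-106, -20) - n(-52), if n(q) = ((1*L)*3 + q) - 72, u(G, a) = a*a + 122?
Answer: 640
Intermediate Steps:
u(G, a) = 122 + a² (u(G, a) = a² + 122 = 122 + a²)
n(q) = -66 + q (n(q) = ((1*2)*3 + q) - 72 = (2*3 + q) - 72 = (6 + q) - 72 = -66 + q)
u(-106, -20) - n(-52) = (122 + (-20)²) - (-66 - 52) = (122 + 400) - 1*(-118) = 522 + 118 = 640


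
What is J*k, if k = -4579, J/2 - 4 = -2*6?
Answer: 73264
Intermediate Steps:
J = -16 (J = 8 + 2*(-2*6) = 8 + 2*(-12) = 8 - 24 = -16)
J*k = -16*(-4579) = 73264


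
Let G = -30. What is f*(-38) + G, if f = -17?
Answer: 616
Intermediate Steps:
f*(-38) + G = -17*(-38) - 30 = 646 - 30 = 616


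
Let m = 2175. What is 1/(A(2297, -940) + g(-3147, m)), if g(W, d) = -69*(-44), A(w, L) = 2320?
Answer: 1/5356 ≈ 0.00018671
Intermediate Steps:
g(W, d) = 3036
1/(A(2297, -940) + g(-3147, m)) = 1/(2320 + 3036) = 1/5356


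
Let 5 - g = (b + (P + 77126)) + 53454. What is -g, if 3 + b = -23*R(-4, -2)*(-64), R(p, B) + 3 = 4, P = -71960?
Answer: 60084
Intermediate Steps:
R(p, B) = 1 (R(p, B) = -3 + 4 = 1)
b = 1469 (b = -3 - 23*1*(-64) = -3 - 23*(-64) = -3 + 1472 = 1469)
g = -60084 (g = 5 - ((1469 + (-71960 + 77126)) + 53454) = 5 - ((1469 + 5166) + 53454) = 5 - (6635 + 53454) = 5 - 1*60089 = 5 - 60089 = -60084)
-g = -1*(-60084) = 60084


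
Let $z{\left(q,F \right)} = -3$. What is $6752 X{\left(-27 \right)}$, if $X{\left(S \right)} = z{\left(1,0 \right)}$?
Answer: $-20256$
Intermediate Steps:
$X{\left(S \right)} = -3$
$6752 X{\left(-27 \right)} = 6752 \left(-3\right) = -20256$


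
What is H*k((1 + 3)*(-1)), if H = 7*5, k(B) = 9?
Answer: 315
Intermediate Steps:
H = 35
H*k((1 + 3)*(-1)) = 35*9 = 315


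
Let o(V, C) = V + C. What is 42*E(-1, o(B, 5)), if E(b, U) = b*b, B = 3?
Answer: 42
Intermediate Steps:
o(V, C) = C + V
E(b, U) = b²
42*E(-1, o(B, 5)) = 42*(-1)² = 42*1 = 42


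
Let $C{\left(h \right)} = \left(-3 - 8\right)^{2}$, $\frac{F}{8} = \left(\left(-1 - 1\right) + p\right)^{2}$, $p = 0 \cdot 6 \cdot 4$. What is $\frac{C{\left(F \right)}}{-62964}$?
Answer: $- \frac{11}{5724} \approx -0.0019217$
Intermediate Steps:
$p = 0$ ($p = 0 \cdot 4 = 0$)
$F = 32$ ($F = 8 \left(\left(-1 - 1\right) + 0\right)^{2} = 8 \left(-2 + 0\right)^{2} = 8 \left(-2\right)^{2} = 8 \cdot 4 = 32$)
$C{\left(h \right)} = 121$ ($C{\left(h \right)} = \left(-11\right)^{2} = 121$)
$\frac{C{\left(F \right)}}{-62964} = \frac{121}{-62964} = 121 \left(- \frac{1}{62964}\right) = - \frac{11}{5724}$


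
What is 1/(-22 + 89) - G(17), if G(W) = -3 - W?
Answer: 1341/67 ≈ 20.015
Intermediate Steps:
1/(-22 + 89) - G(17) = 1/(-22 + 89) - (-3 - 1*17) = 1/67 - (-3 - 17) = 1/67 - 1*(-20) = 1/67 + 20 = 1341/67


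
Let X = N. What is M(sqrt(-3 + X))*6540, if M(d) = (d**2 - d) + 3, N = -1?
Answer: -6540 - 13080*I ≈ -6540.0 - 13080.0*I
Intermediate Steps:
X = -1
M(d) = 3 + d**2 - d
M(sqrt(-3 + X))*6540 = (3 + (sqrt(-3 - 1))**2 - sqrt(-3 - 1))*6540 = (3 + (sqrt(-4))**2 - sqrt(-4))*6540 = (3 + (2*I)**2 - 2*I)*6540 = (3 - 4 - 2*I)*6540 = (-1 - 2*I)*6540 = -6540 - 13080*I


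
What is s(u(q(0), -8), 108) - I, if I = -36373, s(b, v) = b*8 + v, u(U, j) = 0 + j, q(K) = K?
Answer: 36417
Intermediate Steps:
u(U, j) = j
s(b, v) = v + 8*b (s(b, v) = 8*b + v = v + 8*b)
s(u(q(0), -8), 108) - I = (108 + 8*(-8)) - 1*(-36373) = (108 - 64) + 36373 = 44 + 36373 = 36417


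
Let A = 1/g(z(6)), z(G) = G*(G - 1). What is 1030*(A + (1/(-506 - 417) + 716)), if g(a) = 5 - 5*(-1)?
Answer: 680788079/923 ≈ 7.3758e+5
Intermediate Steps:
z(G) = G*(-1 + G)
g(a) = 10 (g(a) = 5 + 5 = 10)
A = ⅒ (A = 1/10 = ⅒ ≈ 0.10000)
1030*(A + (1/(-506 - 417) + 716)) = 1030*(⅒ + (1/(-506 - 417) + 716)) = 1030*(⅒ + (1/(-923) + 716)) = 1030*(⅒ + (-1/923 + 716)) = 1030*(⅒ + 660867/923) = 1030*(6609593/9230) = 680788079/923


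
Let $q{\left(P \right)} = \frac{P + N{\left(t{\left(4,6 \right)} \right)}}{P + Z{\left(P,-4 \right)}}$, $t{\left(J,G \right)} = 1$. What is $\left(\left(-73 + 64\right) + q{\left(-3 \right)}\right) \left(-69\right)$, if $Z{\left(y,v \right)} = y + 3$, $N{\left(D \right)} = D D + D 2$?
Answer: $621$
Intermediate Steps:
$N{\left(D \right)} = D^{2} + 2 D$
$Z{\left(y,v \right)} = 3 + y$
$q{\left(P \right)} = \frac{3 + P}{3 + 2 P}$ ($q{\left(P \right)} = \frac{P + 1 \left(2 + 1\right)}{P + \left(3 + P\right)} = \frac{P + 1 \cdot 3}{3 + 2 P} = \frac{P + 3}{3 + 2 P} = \frac{3 + P}{3 + 2 P}$)
$\left(\left(-73 + 64\right) + q{\left(-3 \right)}\right) \left(-69\right) = \left(\left(-73 + 64\right) + \frac{3 - 3}{3 + 2 \left(-3\right)}\right) \left(-69\right) = \left(-9 + \frac{1}{3 - 6} \cdot 0\right) \left(-69\right) = \left(-9 + \frac{1}{-3} \cdot 0\right) \left(-69\right) = \left(-9 - 0\right) \left(-69\right) = \left(-9 + 0\right) \left(-69\right) = \left(-9\right) \left(-69\right) = 621$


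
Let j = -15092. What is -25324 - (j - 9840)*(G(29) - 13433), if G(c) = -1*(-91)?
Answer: -332668068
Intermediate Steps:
G(c) = 91
-25324 - (j - 9840)*(G(29) - 13433) = -25324 - (-15092 - 9840)*(91 - 13433) = -25324 - (-24932)*(-13342) = -25324 - 1*332642744 = -25324 - 332642744 = -332668068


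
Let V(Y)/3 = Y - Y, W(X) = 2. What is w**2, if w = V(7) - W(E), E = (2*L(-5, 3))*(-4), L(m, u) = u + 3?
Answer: 4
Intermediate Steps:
L(m, u) = 3 + u
E = -48 (E = (2*(3 + 3))*(-4) = (2*6)*(-4) = 12*(-4) = -48)
V(Y) = 0 (V(Y) = 3*(Y - Y) = 3*0 = 0)
w = -2 (w = 0 - 1*2 = 0 - 2 = -2)
w**2 = (-2)**2 = 4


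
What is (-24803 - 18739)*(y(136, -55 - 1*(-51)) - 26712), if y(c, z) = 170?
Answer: 1155691764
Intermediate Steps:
(-24803 - 18739)*(y(136, -55 - 1*(-51)) - 26712) = (-24803 - 18739)*(170 - 26712) = -43542*(-26542) = 1155691764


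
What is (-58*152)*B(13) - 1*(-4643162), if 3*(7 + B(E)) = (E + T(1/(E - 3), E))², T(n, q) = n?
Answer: 315042706/75 ≈ 4.2006e+6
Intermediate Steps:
B(E) = -7 + (E + 1/(-3 + E))²/3 (B(E) = -7 + (E + 1/(E - 3))²/3 = -7 + (E + 1/(-3 + E))²/3)
(-58*152)*B(13) - 1*(-4643162) = (-58*152)*(-7 + (1 + 13² - 3*13)²/(3*(-3 + 13)²)) - 1*(-4643162) = -8816*(-7 + (⅓)*(1 + 169 - 39)²/10²) + 4643162 = -8816*(-7 + (⅓)*(1/100)*131²) + 4643162 = -8816*(-7 + (⅓)*(1/100)*17161) + 4643162 = -8816*(-7 + 17161/300) + 4643162 = -8816*15061/300 + 4643162 = -33194444/75 + 4643162 = 315042706/75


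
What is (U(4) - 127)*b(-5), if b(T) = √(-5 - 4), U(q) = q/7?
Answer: -2655*I/7 ≈ -379.29*I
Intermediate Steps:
U(q) = q/7 (U(q) = q*(⅐) = q/7)
b(T) = 3*I (b(T) = √(-9) = 3*I)
(U(4) - 127)*b(-5) = ((⅐)*4 - 127)*(3*I) = (4/7 - 127)*(3*I) = -2655*I/7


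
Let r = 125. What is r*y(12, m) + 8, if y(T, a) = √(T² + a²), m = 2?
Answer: 8 + 250*√37 ≈ 1528.7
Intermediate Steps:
r*y(12, m) + 8 = 125*√(12² + 2²) + 8 = 125*√(144 + 4) + 8 = 125*√148 + 8 = 125*(2*√37) + 8 = 250*√37 + 8 = 8 + 250*√37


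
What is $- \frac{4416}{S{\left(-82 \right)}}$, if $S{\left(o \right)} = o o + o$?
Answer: $- \frac{736}{1107} \approx -0.66486$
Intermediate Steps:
$S{\left(o \right)} = o + o^{2}$ ($S{\left(o \right)} = o^{2} + o = o + o^{2}$)
$- \frac{4416}{S{\left(-82 \right)}} = - \frac{4416}{\left(-82\right) \left(1 - 82\right)} = - \frac{4416}{\left(-82\right) \left(-81\right)} = - \frac{4416}{6642} = \left(-4416\right) \frac{1}{6642} = - \frac{736}{1107}$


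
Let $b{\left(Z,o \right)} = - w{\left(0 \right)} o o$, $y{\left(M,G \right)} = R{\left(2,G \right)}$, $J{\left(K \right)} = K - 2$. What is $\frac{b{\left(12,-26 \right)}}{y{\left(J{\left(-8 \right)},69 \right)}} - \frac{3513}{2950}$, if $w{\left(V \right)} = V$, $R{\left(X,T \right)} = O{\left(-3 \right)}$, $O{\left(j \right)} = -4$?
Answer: $- \frac{3513}{2950} \approx -1.1908$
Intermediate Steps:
$R{\left(X,T \right)} = -4$
$J{\left(K \right)} = -2 + K$ ($J{\left(K \right)} = K - 2 = -2 + K$)
$y{\left(M,G \right)} = -4$
$b{\left(Z,o \right)} = 0$ ($b{\left(Z,o \right)} = \left(-1\right) 0 o o = 0 o^{2} = 0$)
$\frac{b{\left(12,-26 \right)}}{y{\left(J{\left(-8 \right)},69 \right)}} - \frac{3513}{2950} = \frac{0}{-4} - \frac{3513}{2950} = 0 \left(- \frac{1}{4}\right) - \frac{3513}{2950} = 0 - \frac{3513}{2950} = - \frac{3513}{2950}$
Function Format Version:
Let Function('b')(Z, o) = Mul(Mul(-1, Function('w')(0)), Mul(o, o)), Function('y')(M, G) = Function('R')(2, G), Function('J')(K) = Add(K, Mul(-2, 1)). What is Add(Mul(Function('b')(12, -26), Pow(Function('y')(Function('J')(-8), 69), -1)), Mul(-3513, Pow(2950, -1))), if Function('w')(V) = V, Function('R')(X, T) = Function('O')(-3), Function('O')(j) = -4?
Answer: Rational(-3513, 2950) ≈ -1.1908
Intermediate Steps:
Function('R')(X, T) = -4
Function('J')(K) = Add(-2, K) (Function('J')(K) = Add(K, -2) = Add(-2, K))
Function('y')(M, G) = -4
Function('b')(Z, o) = 0 (Function('b')(Z, o) = Mul(Mul(-1, 0), Mul(o, o)) = Mul(0, Pow(o, 2)) = 0)
Add(Mul(Function('b')(12, -26), Pow(Function('y')(Function('J')(-8), 69), -1)), Mul(-3513, Pow(2950, -1))) = Add(Mul(0, Pow(-4, -1)), Mul(-3513, Pow(2950, -1))) = Add(Mul(0, Rational(-1, 4)), Mul(-3513, Rational(1, 2950))) = Add(0, Rational(-3513, 2950)) = Rational(-3513, 2950)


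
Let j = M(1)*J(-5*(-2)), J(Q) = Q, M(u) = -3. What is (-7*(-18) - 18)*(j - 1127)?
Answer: -124956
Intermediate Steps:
j = -30 (j = -(-15)*(-2) = -3*10 = -30)
(-7*(-18) - 18)*(j - 1127) = (-7*(-18) - 18)*(-30 - 1127) = (126 - 18)*(-1157) = 108*(-1157) = -124956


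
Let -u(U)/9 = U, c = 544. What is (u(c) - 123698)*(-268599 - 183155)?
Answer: 58092853876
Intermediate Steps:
u(U) = -9*U
(u(c) - 123698)*(-268599 - 183155) = (-9*544 - 123698)*(-268599 - 183155) = (-4896 - 123698)*(-451754) = -128594*(-451754) = 58092853876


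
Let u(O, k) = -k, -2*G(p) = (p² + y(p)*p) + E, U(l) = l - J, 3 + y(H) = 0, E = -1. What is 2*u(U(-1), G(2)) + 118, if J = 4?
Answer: 115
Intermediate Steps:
y(H) = -3 (y(H) = -3 + 0 = -3)
U(l) = -4 + l (U(l) = l - 1*4 = l - 4 = -4 + l)
G(p) = ½ - p²/2 + 3*p/2 (G(p) = -((p² - 3*p) - 1)/2 = -(-1 + p² - 3*p)/2 = ½ - p²/2 + 3*p/2)
2*u(U(-1), G(2)) + 118 = 2*(-(½ - ½*2² + (3/2)*2)) + 118 = 2*(-(½ - ½*4 + 3)) + 118 = 2*(-(½ - 2 + 3)) + 118 = 2*(-1*3/2) + 118 = 2*(-3/2) + 118 = -3 + 118 = 115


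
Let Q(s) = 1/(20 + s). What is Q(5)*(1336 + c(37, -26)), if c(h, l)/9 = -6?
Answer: 1282/25 ≈ 51.280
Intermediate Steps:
c(h, l) = -54 (c(h, l) = 9*(-6) = -54)
Q(5)*(1336 + c(37, -26)) = (1336 - 54)/(20 + 5) = 1282/25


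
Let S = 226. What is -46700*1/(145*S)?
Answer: -4670/3277 ≈ -1.4251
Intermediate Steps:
-46700*1/(145*S) = -46700/(226*145) = -46700/32770 = -46700*1/32770 = -4670/3277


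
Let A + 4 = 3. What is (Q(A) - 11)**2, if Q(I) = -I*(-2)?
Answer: 169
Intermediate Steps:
A = -1 (A = -4 + 3 = -1)
Q(I) = 2*I (Q(I) = -(-2)*I = 2*I)
(Q(A) - 11)**2 = (2*(-1) - 11)**2 = (-2 - 11)**2 = (-13)**2 = 169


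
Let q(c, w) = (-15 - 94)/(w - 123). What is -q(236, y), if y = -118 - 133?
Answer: -109/374 ≈ -0.29144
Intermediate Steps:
y = -251
q(c, w) = -109/(-123 + w)
-q(236, y) = -(-109)/(-123 - 251) = -(-109)/(-374) = -(-109)*(-1)/374 = -1*109/374 = -109/374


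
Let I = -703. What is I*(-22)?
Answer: 15466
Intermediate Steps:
I*(-22) = -703*(-22) = 15466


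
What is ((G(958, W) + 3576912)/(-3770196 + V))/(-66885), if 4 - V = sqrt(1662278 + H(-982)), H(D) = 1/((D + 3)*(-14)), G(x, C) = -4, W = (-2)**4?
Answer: 26404863395765888/1861522557215807856825 - 3576908*sqrt(312266296178914)/13030657900510654997775 ≈ 1.4180e-5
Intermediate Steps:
W = 16
H(D) = 1/(-42 - 14*D) (H(D) = 1/((3 + D)*(-14)) = 1/(-42 - 14*D))
V = 4 - sqrt(312266296178914)/13706 (V = 4 - sqrt(1662278 - 1/(42 + 14*(-982))) = 4 - sqrt(1662278 - 1/(42 - 13748)) = 4 - sqrt(1662278 - 1/(-13706)) = 4 - sqrt(1662278 - 1*(-1/13706)) = 4 - sqrt(1662278 + 1/13706) = 4 - sqrt(22783182269/13706) = 4 - sqrt(312266296178914)/13706 ≈ -1285.3)
((G(958, W) + 3576912)/(-3770196 + V))/(-66885) = ((-4 + 3576912)/(-3770196 + (4 - sqrt(312266296178914)/13706)))/(-66885) = (3576908/(-3770192 - sqrt(312266296178914)/13706))*(-1/66885) = -3576908/(66885*(-3770192 - sqrt(312266296178914)/13706))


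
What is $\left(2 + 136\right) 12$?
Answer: $1656$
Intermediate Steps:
$\left(2 + 136\right) 12 = 138 \cdot 12 = 1656$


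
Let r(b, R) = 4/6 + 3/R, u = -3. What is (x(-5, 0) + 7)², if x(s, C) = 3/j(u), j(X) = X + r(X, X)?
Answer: 3721/100 ≈ 37.210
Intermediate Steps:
r(b, R) = ⅔ + 3/R (r(b, R) = 4*(⅙) + 3/R = ⅔ + 3/R)
j(X) = ⅔ + X + 3/X (j(X) = X + (⅔ + 3/X) = ⅔ + X + 3/X)
x(s, C) = -9/10 (x(s, C) = 3/(⅔ - 3 + 3/(-3)) = 3/(⅔ - 3 + 3*(-⅓)) = 3/(⅔ - 3 - 1) = 3/(-10/3) = 3*(-3/10) = -9/10)
(x(-5, 0) + 7)² = (-9/10 + 7)² = (61/10)² = 3721/100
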